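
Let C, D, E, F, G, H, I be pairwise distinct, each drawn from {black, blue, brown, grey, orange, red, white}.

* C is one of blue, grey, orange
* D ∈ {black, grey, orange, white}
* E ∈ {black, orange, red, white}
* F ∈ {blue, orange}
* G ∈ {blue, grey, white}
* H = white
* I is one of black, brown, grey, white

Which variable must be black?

D

H's domain is down to {white}, so H = white. Strike white from D, E, G, I.
The 6 still-open variables together cover exactly {black, blue, brown, grey, orange, red} — 6 values for 6 variables — and brown appears only in I's list, so I = brown.
The 5 still-open variables draw from only 5 values {black, blue, grey, orange, red}, so each is used; only E can be red, hence E = red.
The 4 still-open variables draw from only 4 values {black, blue, grey, orange}, so each is used; only D can be black, hence D = black.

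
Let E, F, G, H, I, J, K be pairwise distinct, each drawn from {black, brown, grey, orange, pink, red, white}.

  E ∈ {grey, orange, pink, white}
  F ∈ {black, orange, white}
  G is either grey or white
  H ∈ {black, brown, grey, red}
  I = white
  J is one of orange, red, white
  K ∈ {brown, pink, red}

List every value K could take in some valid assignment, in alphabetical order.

I's domain is down to {white}, so I = white. Remove white from E, F, G, J.
That leaves G = grey. Strike grey from E, H.
No further eliminations apply; K can still be any of brown, pink, red.

brown, pink, red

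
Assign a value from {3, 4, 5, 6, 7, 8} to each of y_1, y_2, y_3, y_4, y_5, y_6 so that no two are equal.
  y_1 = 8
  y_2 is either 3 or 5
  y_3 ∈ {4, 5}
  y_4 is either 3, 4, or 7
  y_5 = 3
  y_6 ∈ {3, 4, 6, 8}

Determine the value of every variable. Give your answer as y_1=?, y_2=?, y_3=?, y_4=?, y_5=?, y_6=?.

y_1's domain is down to {8}, so y_1 = 8. Eliminate 8 elsewhere: y_6.
That leaves y_5 = 3. Remove 3 from y_2, y_4, y_6.
y_2's domain is down to {5}, so y_2 = 5. Eliminate 5 elsewhere: y_3.
That leaves y_3 = 4. Strike 4 from y_4, y_6.
y_4 must be 7 (only option left).
y_6 has just one choice, so y_6 = 6.

y_1=8, y_2=5, y_3=4, y_4=7, y_5=3, y_6=6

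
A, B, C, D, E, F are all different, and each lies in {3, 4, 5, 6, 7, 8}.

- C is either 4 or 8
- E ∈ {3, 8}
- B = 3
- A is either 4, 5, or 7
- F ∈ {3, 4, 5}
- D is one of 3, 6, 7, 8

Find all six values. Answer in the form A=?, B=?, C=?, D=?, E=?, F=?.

B must be 3 (only option left). Eliminate 3 elsewhere: D, E, F.
E has just one choice, so E = 8. So C, D can't be 8.
That leaves C = 4. Strike 4 from A, F.
F must be 5 (only option left). Remove 5 from A.
A has just one choice, so A = 7. Strike 7 from D.
D must be 6 (only option left).

A=7, B=3, C=4, D=6, E=8, F=5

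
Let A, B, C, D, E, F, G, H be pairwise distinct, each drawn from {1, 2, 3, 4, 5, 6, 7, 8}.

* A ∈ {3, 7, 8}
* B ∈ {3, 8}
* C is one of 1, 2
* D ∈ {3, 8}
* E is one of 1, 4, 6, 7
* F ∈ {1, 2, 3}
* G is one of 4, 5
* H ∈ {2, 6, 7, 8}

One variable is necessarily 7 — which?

A

The 8 variables together cover exactly {1, 2, 3, 4, 5, 6, 7, 8} — 8 values for 8 variables — and 5 appears only in G's list, so G = 5.
Among the 7 still-open variables, 4 fits only E (and all 7 values in {1, 2, 3, 4, 6, 7, 8} must be used), so E = 4.
Among the 6 still-open variables, 6 fits only H (and all 6 values in {1, 2, 3, 6, 7, 8} must be used), so H = 6.
Among the 5 still-open variables, 7 fits only A (and all 5 values in {1, 2, 3, 7, 8} must be used), so A = 7.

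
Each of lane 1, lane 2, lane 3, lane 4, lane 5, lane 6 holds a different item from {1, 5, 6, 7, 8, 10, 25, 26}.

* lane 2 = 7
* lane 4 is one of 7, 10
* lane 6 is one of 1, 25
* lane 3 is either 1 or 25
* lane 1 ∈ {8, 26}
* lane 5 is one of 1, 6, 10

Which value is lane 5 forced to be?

6

lane 2 has just one choice, so lane 2 = 7. Eliminate 7 elsewhere: lane 4.
lane 4 must be 10 (only option left). Remove 10 from lane 5.
lane 3 and lane 6 share exactly the 2 values {1, 25}; by pigeonhole those values go to them, so strike 1, 25 from lane 5.
So lane 5 = 6.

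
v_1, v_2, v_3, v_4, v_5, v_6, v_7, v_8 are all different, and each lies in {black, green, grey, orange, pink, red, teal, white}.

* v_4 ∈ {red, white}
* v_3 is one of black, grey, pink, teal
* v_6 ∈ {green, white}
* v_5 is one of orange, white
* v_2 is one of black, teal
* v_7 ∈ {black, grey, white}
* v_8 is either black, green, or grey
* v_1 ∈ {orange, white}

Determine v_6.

green

The 8 variables together cover exactly {black, green, grey, orange, pink, red, teal, white} — 8 values for 8 variables — and pink appears only in v_3's list, so v_3 = pink.
The 7 still-open variables together cover exactly {black, green, grey, orange, red, teal, white} — 7 values for 7 variables — and red appears only in v_4's list, so v_4 = red.
The 6 still-open variables draw from only 6 values {black, green, grey, orange, teal, white}, so each is used; only v_2 can be teal, hence v_2 = teal.
The 2 variables v_1 and v_5 are confined to {orange, white}, which locks those values in; drop them from v_6, v_7.
So v_6 = green.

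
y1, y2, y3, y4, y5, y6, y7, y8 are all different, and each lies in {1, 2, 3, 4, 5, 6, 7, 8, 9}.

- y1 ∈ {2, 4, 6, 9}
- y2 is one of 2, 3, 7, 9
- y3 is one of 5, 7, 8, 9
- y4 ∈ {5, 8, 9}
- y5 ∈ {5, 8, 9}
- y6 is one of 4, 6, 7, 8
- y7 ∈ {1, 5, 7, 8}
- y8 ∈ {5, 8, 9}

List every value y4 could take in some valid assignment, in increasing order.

5, 8, 9

The 3 variables y4, y5, y8 are confined to {5, 8, 9}, which locks those values in; drop them from y1, y2, y3, y6, y7.
y3's domain is down to {7}, so y3 = 7. So y2, y6, y7 can't be 7.
y7's domain is down to {1}, so y7 = 1.
No further eliminations apply; y4 can still be any of 5, 8, 9.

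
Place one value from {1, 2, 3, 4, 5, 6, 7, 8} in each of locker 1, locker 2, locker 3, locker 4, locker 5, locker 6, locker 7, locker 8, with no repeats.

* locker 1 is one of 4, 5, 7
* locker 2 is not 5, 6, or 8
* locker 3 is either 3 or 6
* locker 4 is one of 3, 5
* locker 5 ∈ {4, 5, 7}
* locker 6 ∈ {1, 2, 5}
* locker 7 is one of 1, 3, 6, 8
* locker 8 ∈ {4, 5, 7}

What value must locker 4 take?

3

Among the 8 variables, 8 fits only locker 7 (and all 8 values in {1, 2, 3, 4, 5, 6, 7, 8} must be used), so locker 7 = 8.
The 7 still-open variables together cover exactly {1, 2, 3, 4, 5, 6, 7} — 7 values for 7 variables — and 6 appears only in locker 3's list, so locker 3 = 6.
locker 1, locker 5, locker 8 between them cover only {4, 5, 7} — a naked triple. Remove those values from locker 2, locker 4, locker 6.
So locker 4 = 3.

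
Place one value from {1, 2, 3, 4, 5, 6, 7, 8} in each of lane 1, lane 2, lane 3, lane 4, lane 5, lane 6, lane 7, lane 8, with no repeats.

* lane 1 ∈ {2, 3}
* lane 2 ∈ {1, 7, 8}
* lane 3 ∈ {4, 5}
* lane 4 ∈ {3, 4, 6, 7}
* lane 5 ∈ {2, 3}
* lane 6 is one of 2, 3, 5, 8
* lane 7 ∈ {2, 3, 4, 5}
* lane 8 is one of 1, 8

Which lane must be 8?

lane 6

The 8 variables draw from only 8 values {1, 2, 3, 4, 5, 6, 7, 8}, so each is used; only lane 4 can be 6, hence lane 4 = 6.
The 7 still-open variables together cover exactly {1, 2, 3, 4, 5, 7, 8} — 7 values for 7 variables — and 7 appears only in lane 2's list, so lane 2 = 7.
The 6 still-open variables draw from only 6 values {1, 2, 3, 4, 5, 8}, so each is used; only lane 8 can be 1, hence lane 8 = 1.
Among the 5 still-open variables, 8 fits only lane 6 (and all 5 values in {2, 3, 4, 5, 8} must be used), so lane 6 = 8.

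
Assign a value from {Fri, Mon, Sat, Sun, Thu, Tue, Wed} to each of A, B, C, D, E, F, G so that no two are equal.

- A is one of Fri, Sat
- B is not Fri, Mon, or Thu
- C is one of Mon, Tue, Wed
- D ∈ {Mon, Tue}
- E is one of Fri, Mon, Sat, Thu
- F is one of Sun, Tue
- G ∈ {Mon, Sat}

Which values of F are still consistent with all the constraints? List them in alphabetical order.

Among the 7 variables, Thu fits only E (and all 7 values in {Fri, Mon, Sat, Sun, Thu, Tue, Wed} must be used), so E = Thu.
Among the 6 still-open variables, Fri fits only A (and all 6 values in {Fri, Mon, Sat, Sun, Tue, Wed} must be used), so A = Fri.
No further eliminations apply; F can still be any of Sun, Tue.

Sun, Tue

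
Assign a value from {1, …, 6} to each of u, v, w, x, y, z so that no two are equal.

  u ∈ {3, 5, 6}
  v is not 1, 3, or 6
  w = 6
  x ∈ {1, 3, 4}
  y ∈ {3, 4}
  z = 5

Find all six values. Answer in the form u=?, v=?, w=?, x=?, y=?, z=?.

w's domain is down to {6}, so w = 6. Eliminate 6 elsewhere: u.
z must be 5 (only option left). So u, v can't be 5.
u has just one choice, so u = 3. Strike 3 from x, y.
That leaves y = 4. Eliminate 4 elsewhere: v, x.
v's domain is down to {2}, so v = 2.
That leaves x = 1.

u=3, v=2, w=6, x=1, y=4, z=5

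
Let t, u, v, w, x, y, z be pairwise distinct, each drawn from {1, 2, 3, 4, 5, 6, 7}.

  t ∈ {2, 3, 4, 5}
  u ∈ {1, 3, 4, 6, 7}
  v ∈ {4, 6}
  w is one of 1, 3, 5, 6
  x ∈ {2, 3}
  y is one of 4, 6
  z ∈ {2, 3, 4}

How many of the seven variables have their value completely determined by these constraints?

Among the 7 variables, 7 fits only u (and all 7 values in {1, 2, 3, 4, 5, 6, 7} must be used), so u = 7.
The 6 still-open variables draw from only 6 values {1, 2, 3, 4, 5, 6}, so each is used; only w can be 1, hence w = 1.
The 5 still-open variables together cover exactly {2, 3, 4, 5, 6} — 5 values for 5 variables — and 5 appears only in t's list, so t = 5.
v and y between them cover only {4, 6} — a naked pair. Remove those values from z.
Determined: t=5, u=7, w=1. The other variables each still have more than one consistent value. That makes 3.

3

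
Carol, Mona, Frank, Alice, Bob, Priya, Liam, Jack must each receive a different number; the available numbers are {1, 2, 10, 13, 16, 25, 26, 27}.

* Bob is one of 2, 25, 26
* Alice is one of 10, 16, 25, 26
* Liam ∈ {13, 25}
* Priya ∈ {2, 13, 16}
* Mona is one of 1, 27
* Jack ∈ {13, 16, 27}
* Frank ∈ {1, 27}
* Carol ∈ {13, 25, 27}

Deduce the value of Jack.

The 8 variables together cover exactly {1, 2, 10, 13, 16, 25, 26, 27} — 8 values for 8 variables — and 10 appears only in Alice's list, so Alice = 10.
The 7 still-open variables draw from only 7 values {1, 2, 13, 16, 25, 26, 27}, so each is used; only Bob can be 26, hence Bob = 26.
Among the 6 still-open variables, 2 fits only Priya (and all 6 values in {1, 2, 13, 16, 25, 27} must be used), so Priya = 2.
The 5 still-open variables together cover exactly {1, 13, 16, 25, 27} — 5 values for 5 variables — and 16 appears only in Jack's list, so Jack = 16.

16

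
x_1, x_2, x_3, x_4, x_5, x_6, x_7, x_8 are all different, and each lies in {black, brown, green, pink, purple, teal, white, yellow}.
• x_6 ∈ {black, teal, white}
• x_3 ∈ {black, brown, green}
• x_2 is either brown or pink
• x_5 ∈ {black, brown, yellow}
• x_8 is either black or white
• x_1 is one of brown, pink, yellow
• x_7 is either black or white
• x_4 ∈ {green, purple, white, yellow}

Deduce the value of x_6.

The 8 variables draw from only 8 values {black, brown, green, pink, purple, teal, white, yellow}, so each is used; only x_4 can be purple, hence x_4 = purple.
Among the 7 still-open variables, green fits only x_3 (and all 7 values in {black, brown, green, pink, teal, white, yellow} must be used), so x_3 = green.
The 6 still-open variables draw from only 6 values {black, brown, pink, teal, white, yellow}, so each is used; only x_6 can be teal, hence x_6 = teal.

teal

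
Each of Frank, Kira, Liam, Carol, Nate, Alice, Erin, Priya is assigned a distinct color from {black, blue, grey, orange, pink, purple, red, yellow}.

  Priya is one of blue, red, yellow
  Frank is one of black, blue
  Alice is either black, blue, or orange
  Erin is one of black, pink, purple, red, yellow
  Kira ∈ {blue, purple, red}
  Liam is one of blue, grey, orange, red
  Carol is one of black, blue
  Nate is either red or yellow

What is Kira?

The 8 variables together cover exactly {black, blue, grey, orange, pink, purple, red, yellow} — 8 values for 8 variables — and grey appears only in Liam's list, so Liam = grey.
The 7 still-open variables draw from only 7 values {black, blue, orange, pink, purple, red, yellow}, so each is used; only Alice can be orange, hence Alice = orange.
The 6 still-open variables together cover exactly {black, blue, pink, purple, red, yellow} — 6 values for 6 variables — and pink appears only in Erin's list, so Erin = pink.
The 5 still-open variables together cover exactly {black, blue, purple, red, yellow} — 5 values for 5 variables — and purple appears only in Kira's list, so Kira = purple.

purple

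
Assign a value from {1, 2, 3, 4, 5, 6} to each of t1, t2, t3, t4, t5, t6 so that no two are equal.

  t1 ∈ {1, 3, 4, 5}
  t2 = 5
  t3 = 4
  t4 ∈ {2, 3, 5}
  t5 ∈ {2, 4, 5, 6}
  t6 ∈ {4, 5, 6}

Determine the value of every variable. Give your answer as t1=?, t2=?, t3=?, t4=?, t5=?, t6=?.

t2 must be 5 (only option left). Strike 5 from t1, t4, t5, t6.
That leaves t3 = 4. Eliminate 4 elsewhere: t1, t5, t6.
t6's domain is down to {6}, so t6 = 6. Eliminate 6 elsewhere: t5.
t5 has just one choice, so t5 = 2. Eliminate 2 elsewhere: t4.
t4 must be 3 (only option left). Remove 3 from t1.
That leaves t1 = 1.

t1=1, t2=5, t3=4, t4=3, t5=2, t6=6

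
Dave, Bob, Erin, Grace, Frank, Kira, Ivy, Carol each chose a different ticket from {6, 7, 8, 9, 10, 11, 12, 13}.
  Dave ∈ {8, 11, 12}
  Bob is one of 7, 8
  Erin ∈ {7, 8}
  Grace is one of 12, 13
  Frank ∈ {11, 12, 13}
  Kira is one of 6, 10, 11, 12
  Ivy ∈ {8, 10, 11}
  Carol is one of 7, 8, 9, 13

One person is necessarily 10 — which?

The 8 variables draw from only 8 values {6, 7, 8, 9, 10, 11, 12, 13}, so each is used; only Kira can be 6, hence Kira = 6.
Among the 7 still-open variables, 9 fits only Carol (and all 7 values in {7, 8, 9, 10, 11, 12, 13} must be used), so Carol = 9.
Among the 6 still-open variables, 10 fits only Ivy (and all 6 values in {7, 8, 10, 11, 12, 13} must be used), so Ivy = 10.

Ivy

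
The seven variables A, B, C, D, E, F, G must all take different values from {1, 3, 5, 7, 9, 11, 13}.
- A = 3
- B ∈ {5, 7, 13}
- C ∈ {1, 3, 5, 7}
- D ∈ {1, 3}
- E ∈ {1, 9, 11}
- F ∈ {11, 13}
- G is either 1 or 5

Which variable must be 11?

A must be 3 (only option left). Strike 3 from C, D.
D's domain is down to {1}, so D = 1. Strike 1 from C, E, G.
G has just one choice, so G = 5. So B, C can't be 5.
C's domain is down to {7}, so C = 7. Strike 7 from B.
That leaves B = 13. Eliminate 13 elsewhere: F.
So 11 goes to F.

F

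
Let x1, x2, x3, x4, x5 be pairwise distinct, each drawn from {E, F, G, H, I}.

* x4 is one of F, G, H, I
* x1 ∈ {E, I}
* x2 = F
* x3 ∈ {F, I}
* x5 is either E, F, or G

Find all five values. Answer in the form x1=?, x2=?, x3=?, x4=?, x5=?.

x2 has just one choice, so x2 = F. Eliminate F elsewhere: x3, x4, x5.
x3 must be I (only option left). Eliminate I elsewhere: x1, x4.
x1 has just one choice, so x1 = E. Remove E from x5.
x5's domain is down to {G}, so x5 = G. So x4 can't be G.
x4's domain is down to {H}, so x4 = H.

x1=E, x2=F, x3=I, x4=H, x5=G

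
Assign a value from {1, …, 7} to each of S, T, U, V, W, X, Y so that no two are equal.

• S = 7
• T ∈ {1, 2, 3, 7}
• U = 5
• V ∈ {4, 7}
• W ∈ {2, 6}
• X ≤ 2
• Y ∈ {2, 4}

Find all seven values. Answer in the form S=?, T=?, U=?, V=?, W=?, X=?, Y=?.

S has just one choice, so S = 7. So T, V can't be 7.
U has just one choice, so U = 5.
V has just one choice, so V = 4. Eliminate 4 elsewhere: Y.
Y has just one choice, so Y = 2. Strike 2 from T, W, X.
W has just one choice, so W = 6.
X must be 1 (only option left). Eliminate 1 elsewhere: T.
T's domain is down to {3}, so T = 3.

S=7, T=3, U=5, V=4, W=6, X=1, Y=2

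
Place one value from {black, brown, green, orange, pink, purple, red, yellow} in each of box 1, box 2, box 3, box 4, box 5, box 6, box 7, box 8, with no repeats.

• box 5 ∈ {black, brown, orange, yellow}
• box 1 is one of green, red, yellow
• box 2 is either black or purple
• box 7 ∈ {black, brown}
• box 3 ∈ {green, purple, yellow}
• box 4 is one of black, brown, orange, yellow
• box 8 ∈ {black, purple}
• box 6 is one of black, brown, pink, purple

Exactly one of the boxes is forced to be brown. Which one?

box 7

Among the 8 variables, pink fits only box 6 (and all 8 values in {black, brown, green, orange, pink, purple, red, yellow} must be used), so box 6 = pink.
Among the 7 still-open variables, red fits only box 1 (and all 7 values in {black, brown, green, orange, purple, red, yellow} must be used), so box 1 = red.
The 6 still-open variables together cover exactly {black, brown, green, orange, purple, yellow} — 6 values for 6 variables — and green appears only in box 3's list, so box 3 = green.
box 2 and box 8 share exactly the 2 values {black, purple}; by pigeonhole those values go to them, so strike black, purple from box 4, box 5, box 7.
So brown goes to box 7.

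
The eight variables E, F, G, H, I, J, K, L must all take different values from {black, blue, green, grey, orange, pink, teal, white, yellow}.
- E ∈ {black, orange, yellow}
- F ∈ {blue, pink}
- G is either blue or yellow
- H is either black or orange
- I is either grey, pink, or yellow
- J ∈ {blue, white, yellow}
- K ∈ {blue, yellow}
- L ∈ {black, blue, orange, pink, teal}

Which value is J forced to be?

white

The 8 variables together cover exactly {black, blue, grey, orange, pink, teal, white, yellow} — 8 values for 8 variables — and grey appears only in I's list, so I = grey.
The 7 still-open variables draw from only 7 values {black, blue, orange, pink, teal, white, yellow}, so each is used; only L can be teal, hence L = teal.
Among the 6 still-open variables, pink fits only F (and all 6 values in {black, blue, orange, pink, white, yellow} must be used), so F = pink.
Among the 5 still-open variables, white fits only J (and all 5 values in {black, blue, orange, white, yellow} must be used), so J = white.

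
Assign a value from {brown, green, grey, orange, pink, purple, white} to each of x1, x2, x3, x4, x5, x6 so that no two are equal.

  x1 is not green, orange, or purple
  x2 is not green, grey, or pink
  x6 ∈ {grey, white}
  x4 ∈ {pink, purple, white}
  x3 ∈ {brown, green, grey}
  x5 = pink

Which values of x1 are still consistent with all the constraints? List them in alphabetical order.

brown, grey, white

x5 has just one choice, so x5 = pink. So x1, x4 can't be pink.
No further eliminations apply; x1 can still be any of brown, grey, white.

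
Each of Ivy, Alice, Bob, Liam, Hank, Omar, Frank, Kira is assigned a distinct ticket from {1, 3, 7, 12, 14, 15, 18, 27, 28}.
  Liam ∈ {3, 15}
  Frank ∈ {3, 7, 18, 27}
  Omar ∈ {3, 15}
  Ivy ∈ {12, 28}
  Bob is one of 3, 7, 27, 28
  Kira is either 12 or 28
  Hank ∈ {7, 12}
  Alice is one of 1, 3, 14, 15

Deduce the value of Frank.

18

Ivy and Kira between them cover only {12, 28} — a naked pair. Remove those values from Bob, Hank.
Hank has just one choice, so Hank = 7. So Bob, Frank can't be 7.
The 2 variables Liam and Omar are confined to {3, 15}, which locks those values in; drop them from Alice, Bob, Frank.
Bob has just one choice, so Bob = 27. So Frank can't be 27.
So Frank = 18.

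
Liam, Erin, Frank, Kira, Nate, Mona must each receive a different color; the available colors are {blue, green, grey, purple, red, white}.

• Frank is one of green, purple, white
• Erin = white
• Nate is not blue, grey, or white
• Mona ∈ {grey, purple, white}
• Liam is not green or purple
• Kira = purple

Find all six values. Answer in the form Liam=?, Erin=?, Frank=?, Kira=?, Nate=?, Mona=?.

Erin must be white (only option left). Strike white from Liam, Frank, Mona.
Kira's domain is down to {purple}, so Kira = purple. So Frank, Nate, Mona can't be purple.
That leaves Mona = grey. So Liam can't be grey.
That leaves Frank = green. Strike green from Nate.
That leaves Nate = red. So Liam can't be red.
Liam has just one choice, so Liam = blue.

Liam=blue, Erin=white, Frank=green, Kira=purple, Nate=red, Mona=grey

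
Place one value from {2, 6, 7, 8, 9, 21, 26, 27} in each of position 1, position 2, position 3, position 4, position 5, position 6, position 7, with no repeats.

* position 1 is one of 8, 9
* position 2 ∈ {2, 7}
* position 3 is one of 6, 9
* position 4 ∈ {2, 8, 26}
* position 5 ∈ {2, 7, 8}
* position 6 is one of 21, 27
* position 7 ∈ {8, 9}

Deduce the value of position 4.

The 2 variables position 1 and position 7 are confined to {8, 9}, which locks those values in; drop them from position 3, position 4, position 5.
position 3 must be 6 (only option left).
position 2 and position 5 share exactly the 2 values {2, 7}; by pigeonhole those values go to them, so strike 2, 7 from position 4.
So position 4 = 26.

26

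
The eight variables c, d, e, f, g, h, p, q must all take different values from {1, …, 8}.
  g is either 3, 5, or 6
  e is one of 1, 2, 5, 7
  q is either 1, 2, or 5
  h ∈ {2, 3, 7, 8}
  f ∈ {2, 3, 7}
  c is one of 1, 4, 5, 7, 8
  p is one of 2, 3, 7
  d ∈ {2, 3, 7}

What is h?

8

Among the 8 variables, 4 fits only c (and all 8 values in {1, 2, 3, 4, 5, 6, 7, 8} must be used), so c = 4.
The 7 still-open variables together cover exactly {1, 2, 3, 5, 6, 7, 8} — 7 values for 7 variables — and 6 appears only in g's list, so g = 6.
The 6 still-open variables together cover exactly {1, 2, 3, 5, 7, 8} — 6 values for 6 variables — and 8 appears only in h's list, so h = 8.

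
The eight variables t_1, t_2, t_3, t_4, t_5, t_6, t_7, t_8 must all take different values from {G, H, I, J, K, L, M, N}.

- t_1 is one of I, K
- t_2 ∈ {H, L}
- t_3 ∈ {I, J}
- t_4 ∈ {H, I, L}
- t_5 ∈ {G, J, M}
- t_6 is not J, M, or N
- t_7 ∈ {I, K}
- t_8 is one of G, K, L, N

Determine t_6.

G

The 8 variables together cover exactly {G, H, I, J, K, L, M, N} — 8 values for 8 variables — and M appears only in t_5's list, so t_5 = M.
The 7 still-open variables together cover exactly {G, H, I, J, K, L, N} — 7 values for 7 variables — and J appears only in t_3's list, so t_3 = J.
The 6 still-open variables draw from only 6 values {G, H, I, K, L, N}, so each is used; only t_8 can be N, hence t_8 = N.
The 5 still-open variables draw from only 5 values {G, H, I, K, L}, so each is used; only t_6 can be G, hence t_6 = G.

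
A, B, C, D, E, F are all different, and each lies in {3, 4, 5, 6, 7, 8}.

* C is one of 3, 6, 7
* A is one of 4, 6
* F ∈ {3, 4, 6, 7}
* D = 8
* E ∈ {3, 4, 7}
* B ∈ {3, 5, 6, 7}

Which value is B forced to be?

5

D must be 8 (only option left).
The 5 still-open variables together cover exactly {3, 4, 5, 6, 7} — 5 values for 5 variables — and 5 appears only in B's list, so B = 5.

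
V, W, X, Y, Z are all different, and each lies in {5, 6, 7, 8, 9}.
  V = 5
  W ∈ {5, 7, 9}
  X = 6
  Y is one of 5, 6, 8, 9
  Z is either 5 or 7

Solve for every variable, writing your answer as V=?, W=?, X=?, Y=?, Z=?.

V=5, W=9, X=6, Y=8, Z=7

V's domain is down to {5}, so V = 5. Strike 5 from W, Y, Z.
That leaves X = 6. Strike 6 from Y.
Z must be 7 (only option left). Eliminate 7 elsewhere: W.
W has just one choice, so W = 9. Remove 9 from Y.
Y's domain is down to {8}, so Y = 8.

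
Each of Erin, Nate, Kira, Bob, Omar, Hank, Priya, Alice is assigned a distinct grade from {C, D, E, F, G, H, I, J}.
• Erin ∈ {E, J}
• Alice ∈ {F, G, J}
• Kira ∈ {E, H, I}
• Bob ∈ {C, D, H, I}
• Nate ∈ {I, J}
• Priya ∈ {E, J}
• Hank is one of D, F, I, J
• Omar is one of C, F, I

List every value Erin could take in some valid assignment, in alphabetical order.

E, J

The 8 variables together cover exactly {C, D, E, F, G, H, I, J} — 8 values for 8 variables — and G appears only in Alice's list, so Alice = G.
The 2 variables Erin and Priya are confined to {E, J}, which locks those values in; drop them from Nate, Kira, Hank.
Nate must be I (only option left). Remove I from Kira, Bob, Omar, Hank.
That leaves Kira = H. So Bob can't be H.
No further eliminations apply; Erin can still be any of E, J.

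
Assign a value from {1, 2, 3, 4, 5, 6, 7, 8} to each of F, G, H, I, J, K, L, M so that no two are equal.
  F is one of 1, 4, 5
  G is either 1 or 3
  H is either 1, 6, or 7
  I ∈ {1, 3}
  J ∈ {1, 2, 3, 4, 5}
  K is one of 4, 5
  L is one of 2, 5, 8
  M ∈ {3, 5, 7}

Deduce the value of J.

The 8 variables together cover exactly {1, 2, 3, 4, 5, 6, 7, 8} — 8 values for 8 variables — and 6 appears only in H's list, so H = 6.
The 7 still-open variables draw from only 7 values {1, 2, 3, 4, 5, 7, 8}, so each is used; only M can be 7, hence M = 7.
The 6 still-open variables together cover exactly {1, 2, 3, 4, 5, 8} — 6 values for 6 variables — and 8 appears only in L's list, so L = 8.
Among the 5 still-open variables, 2 fits only J (and all 5 values in {1, 2, 3, 4, 5} must be used), so J = 2.

2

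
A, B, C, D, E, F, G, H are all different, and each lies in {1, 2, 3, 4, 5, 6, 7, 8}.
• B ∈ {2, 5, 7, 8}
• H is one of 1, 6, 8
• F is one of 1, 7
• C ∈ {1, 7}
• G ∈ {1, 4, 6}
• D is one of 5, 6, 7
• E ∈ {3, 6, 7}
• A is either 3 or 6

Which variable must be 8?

H

Among the 8 variables, 2 fits only B (and all 8 values in {1, 2, 3, 4, 5, 6, 7, 8} must be used), so B = 2.
Among the 7 still-open variables, 4 fits only G (and all 7 values in {1, 3, 4, 5, 6, 7, 8} must be used), so G = 4.
The 6 still-open variables together cover exactly {1, 3, 5, 6, 7, 8} — 6 values for 6 variables — and 5 appears only in D's list, so D = 5.
Among the 5 still-open variables, 8 fits only H (and all 5 values in {1, 3, 6, 7, 8} must be used), so H = 8.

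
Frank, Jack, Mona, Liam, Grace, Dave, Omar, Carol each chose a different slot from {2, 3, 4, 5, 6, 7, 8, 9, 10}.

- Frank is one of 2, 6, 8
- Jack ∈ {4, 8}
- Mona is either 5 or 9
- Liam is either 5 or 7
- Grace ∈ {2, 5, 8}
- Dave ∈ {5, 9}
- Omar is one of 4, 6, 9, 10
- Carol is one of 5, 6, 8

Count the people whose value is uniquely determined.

3

The 8 variables draw from only 8 values {2, 4, 5, 6, 7, 8, 9, 10}, so each is used; only Liam can be 7, hence Liam = 7.
The 7 still-open variables draw from only 7 values {2, 4, 5, 6, 8, 9, 10}, so each is used; only Omar can be 10, hence Omar = 10.
The 6 still-open variables together cover exactly {2, 4, 5, 6, 8, 9} — 6 values for 6 variables — and 4 appears only in Jack's list, so Jack = 4.
The 2 variables Mona and Dave are confined to {5, 9}, which locks those values in; drop them from Grace, Carol.
Determined: Jack=4, Liam=7, Omar=10. The other people each still have more than one consistent value. That makes 3.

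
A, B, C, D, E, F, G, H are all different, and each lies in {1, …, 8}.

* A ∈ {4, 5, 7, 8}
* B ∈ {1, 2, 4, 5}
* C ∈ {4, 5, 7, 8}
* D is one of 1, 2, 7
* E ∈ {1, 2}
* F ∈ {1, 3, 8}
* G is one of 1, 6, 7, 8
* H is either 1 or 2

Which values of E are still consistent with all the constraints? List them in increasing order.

1, 2

The 8 variables draw from only 8 values {1, 2, 3, 4, 5, 6, 7, 8}, so each is used; only F can be 3, hence F = 3.
The 7 still-open variables together cover exactly {1, 2, 4, 5, 6, 7, 8} — 7 values for 7 variables — and 6 appears only in G's list, so G = 6.
E and H between them cover only {1, 2} — a naked pair. Remove those values from B, D.
D has just one choice, so D = 7. Eliminate 7 elsewhere: A, C.
No further eliminations apply; E can still be any of 1, 2.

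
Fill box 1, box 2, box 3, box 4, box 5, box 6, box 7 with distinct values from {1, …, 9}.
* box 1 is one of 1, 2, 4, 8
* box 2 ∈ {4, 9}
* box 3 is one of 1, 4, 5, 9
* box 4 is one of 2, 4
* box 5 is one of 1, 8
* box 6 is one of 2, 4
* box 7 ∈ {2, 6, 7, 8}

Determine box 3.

5

box 4 and box 6 between them cover only {2, 4} — a naked pair. Remove those values from box 1, box 2, box 3, box 7.
box 2 must be 9 (only option left). Eliminate 9 elsewhere: box 3.
The 2 variables box 1 and box 5 are confined to {1, 8}, which locks those values in; drop them from box 3, box 7.
So box 3 = 5.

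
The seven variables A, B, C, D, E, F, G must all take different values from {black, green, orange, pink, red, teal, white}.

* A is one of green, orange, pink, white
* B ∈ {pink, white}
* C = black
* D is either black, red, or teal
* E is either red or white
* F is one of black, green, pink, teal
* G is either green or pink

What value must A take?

C's domain is down to {black}, so C = black. Remove black from D, F.
The 6 still-open variables draw from only 6 values {green, orange, pink, red, teal, white}, so each is used; only A can be orange, hence A = orange.

orange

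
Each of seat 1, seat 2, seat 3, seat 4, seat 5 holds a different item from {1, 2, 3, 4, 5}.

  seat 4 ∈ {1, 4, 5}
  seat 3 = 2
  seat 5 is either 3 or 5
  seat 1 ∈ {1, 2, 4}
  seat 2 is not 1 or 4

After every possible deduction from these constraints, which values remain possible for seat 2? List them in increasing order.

seat 3 must be 2 (only option left). So seat 1, seat 2 can't be 2.
The 2 variables seat 2 and seat 5 are confined to {3, 5}, which locks those values in; drop them from seat 4.
No further eliminations apply; seat 2 can still be any of 3, 5.

3, 5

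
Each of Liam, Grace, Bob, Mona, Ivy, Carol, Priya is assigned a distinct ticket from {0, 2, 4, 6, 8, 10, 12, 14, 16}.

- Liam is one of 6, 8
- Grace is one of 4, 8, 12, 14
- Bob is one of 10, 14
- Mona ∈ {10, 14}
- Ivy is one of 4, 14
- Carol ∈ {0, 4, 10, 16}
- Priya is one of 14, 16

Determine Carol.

0

Bob and Mona between them cover only {10, 14} — a naked pair. Remove those values from Grace, Ivy, Carol, Priya.
Ivy has just one choice, so Ivy = 4. So Grace, Carol can't be 4.
Priya has just one choice, so Priya = 16. So Carol can't be 16.
So Carol = 0.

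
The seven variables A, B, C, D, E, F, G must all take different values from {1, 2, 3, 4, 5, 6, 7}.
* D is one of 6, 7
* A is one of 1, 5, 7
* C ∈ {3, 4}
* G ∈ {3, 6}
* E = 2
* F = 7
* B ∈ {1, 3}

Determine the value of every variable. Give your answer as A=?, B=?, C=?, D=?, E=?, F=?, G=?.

E has just one choice, so E = 2.
F must be 7 (only option left). So A, D can't be 7.
That leaves D = 6. Remove 6 from G.
G has just one choice, so G = 3. Strike 3 from B, C.
B has just one choice, so B = 1. Remove 1 from A.
That leaves C = 4.
A has just one choice, so A = 5.

A=5, B=1, C=4, D=6, E=2, F=7, G=3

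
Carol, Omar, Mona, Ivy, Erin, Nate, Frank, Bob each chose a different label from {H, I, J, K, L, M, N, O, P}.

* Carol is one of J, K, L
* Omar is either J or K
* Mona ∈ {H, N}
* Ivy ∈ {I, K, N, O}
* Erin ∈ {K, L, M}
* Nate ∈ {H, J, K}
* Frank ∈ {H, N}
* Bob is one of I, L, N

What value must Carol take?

L

The 8 variables draw from only 8 values {H, I, J, K, L, M, N, O}, so each is used; only Erin can be M, hence Erin = M.
The 7 still-open variables draw from only 7 values {H, I, J, K, L, N, O}, so each is used; only Ivy can be O, hence Ivy = O.
Among the 6 still-open variables, I fits only Bob (and all 6 values in {H, I, J, K, L, N} must be used), so Bob = I.
The 5 still-open variables draw from only 5 values {H, J, K, L, N}, so each is used; only Carol can be L, hence Carol = L.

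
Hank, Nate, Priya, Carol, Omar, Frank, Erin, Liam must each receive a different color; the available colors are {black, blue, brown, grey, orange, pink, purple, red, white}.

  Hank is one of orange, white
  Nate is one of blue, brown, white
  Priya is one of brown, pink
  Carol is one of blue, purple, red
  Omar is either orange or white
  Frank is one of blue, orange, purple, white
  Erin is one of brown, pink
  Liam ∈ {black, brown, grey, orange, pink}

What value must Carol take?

red

Hank and Omar between them cover only {orange, white} — a naked pair. Remove those values from Nate, Frank, Liam.
The 2 variables Priya and Erin are confined to {brown, pink}, which locks those values in; drop them from Nate, Liam.
Nate must be blue (only option left). Remove blue from Carol, Frank.
That leaves Frank = purple. Strike purple from Carol.
So Carol = red.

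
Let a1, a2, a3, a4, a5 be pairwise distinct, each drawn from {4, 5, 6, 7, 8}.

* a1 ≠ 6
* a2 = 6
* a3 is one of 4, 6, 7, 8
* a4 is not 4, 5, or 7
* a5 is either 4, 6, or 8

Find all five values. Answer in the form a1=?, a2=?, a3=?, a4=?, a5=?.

a1=5, a2=6, a3=7, a4=8, a5=4

a2 has just one choice, so a2 = 6. Eliminate 6 elsewhere: a3, a4, a5.
That leaves a4 = 8. So a1, a3, a5 can't be 8.
a5 has just one choice, so a5 = 4. So a1, a3 can't be 4.
a3's domain is down to {7}, so a3 = 7. Strike 7 from a1.
a1's domain is down to {5}, so a1 = 5.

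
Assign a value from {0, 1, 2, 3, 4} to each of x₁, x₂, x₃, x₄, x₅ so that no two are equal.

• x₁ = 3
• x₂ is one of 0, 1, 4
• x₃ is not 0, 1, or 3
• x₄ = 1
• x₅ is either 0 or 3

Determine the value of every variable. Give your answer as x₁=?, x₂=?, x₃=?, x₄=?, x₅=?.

x₁'s domain is down to {3}, so x₁ = 3. So x₅ can't be 3.
x₄ has just one choice, so x₄ = 1. Remove 1 from x₂.
x₅ has just one choice, so x₅ = 0. So x₂ can't be 0.
x₂'s domain is down to {4}, so x₂ = 4. So x₃ can't be 4.
x₃'s domain is down to {2}, so x₃ = 2.

x₁=3, x₂=4, x₃=2, x₄=1, x₅=0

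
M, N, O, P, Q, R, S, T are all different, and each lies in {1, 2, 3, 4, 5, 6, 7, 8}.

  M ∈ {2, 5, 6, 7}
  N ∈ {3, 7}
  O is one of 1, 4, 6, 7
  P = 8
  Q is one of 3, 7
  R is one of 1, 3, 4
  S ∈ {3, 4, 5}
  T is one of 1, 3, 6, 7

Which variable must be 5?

P must be 8 (only option left).
The 7 still-open variables together cover exactly {1, 2, 3, 4, 5, 6, 7} — 7 values for 7 variables — and 2 appears only in M's list, so M = 2.
Among the 6 still-open variables, 5 fits only S (and all 6 values in {1, 3, 4, 5, 6, 7} must be used), so S = 5.

S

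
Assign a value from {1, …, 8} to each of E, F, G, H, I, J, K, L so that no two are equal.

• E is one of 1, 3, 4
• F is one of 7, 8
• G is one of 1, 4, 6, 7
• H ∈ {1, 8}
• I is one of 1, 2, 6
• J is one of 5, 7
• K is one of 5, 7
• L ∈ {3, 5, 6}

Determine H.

Among the 8 variables, 2 fits only I (and all 8 values in {1, 2, 3, 4, 5, 6, 7, 8} must be used), so I = 2.
J and K between them cover only {5, 7} — a naked pair. Remove those values from F, G, L.
That leaves F = 8. Remove 8 from H.
So H = 1.

1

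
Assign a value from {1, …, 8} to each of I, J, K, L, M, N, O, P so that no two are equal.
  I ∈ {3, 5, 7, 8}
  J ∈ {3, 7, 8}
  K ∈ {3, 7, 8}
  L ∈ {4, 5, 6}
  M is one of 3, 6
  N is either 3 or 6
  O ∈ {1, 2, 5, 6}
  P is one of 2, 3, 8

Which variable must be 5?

Among the 8 variables, 1 fits only O (and all 8 values in {1, 2, 3, 4, 5, 6, 7, 8} must be used), so O = 1.
The 7 still-open variables draw from only 7 values {2, 3, 4, 5, 6, 7, 8}, so each is used; only P can be 2, hence P = 2.
The 6 still-open variables draw from only 6 values {3, 4, 5, 6, 7, 8}, so each is used; only L can be 4, hence L = 4.
The 5 still-open variables together cover exactly {3, 5, 6, 7, 8} — 5 values for 5 variables — and 5 appears only in I's list, so I = 5.

I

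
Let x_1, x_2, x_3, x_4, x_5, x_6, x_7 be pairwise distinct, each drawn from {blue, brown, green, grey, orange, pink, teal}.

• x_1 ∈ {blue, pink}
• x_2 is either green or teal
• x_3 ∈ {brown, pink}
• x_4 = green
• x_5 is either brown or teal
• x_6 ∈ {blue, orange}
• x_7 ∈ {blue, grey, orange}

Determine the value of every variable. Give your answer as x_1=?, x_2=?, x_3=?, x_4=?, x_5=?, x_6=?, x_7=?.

x_1=blue, x_2=teal, x_3=pink, x_4=green, x_5=brown, x_6=orange, x_7=grey

x_4 has just one choice, so x_4 = green. Eliminate green elsewhere: x_2.
x_2 must be teal (only option left). Eliminate teal elsewhere: x_5.
x_5 must be brown (only option left). Strike brown from x_3.
That leaves x_3 = pink. Eliminate pink elsewhere: x_1.
x_1 has just one choice, so x_1 = blue. Remove blue from x_6, x_7.
x_6's domain is down to {orange}, so x_6 = orange. Strike orange from x_7.
x_7 must be grey (only option left).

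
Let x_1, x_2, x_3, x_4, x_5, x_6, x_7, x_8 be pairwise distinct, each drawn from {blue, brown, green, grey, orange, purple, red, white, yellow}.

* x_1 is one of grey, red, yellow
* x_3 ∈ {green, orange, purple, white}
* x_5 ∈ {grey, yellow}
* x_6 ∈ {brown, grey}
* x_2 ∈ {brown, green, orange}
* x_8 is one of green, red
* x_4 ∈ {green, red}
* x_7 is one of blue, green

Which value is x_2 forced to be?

The 2 variables x_4 and x_8 are confined to {green, red}, which locks those values in; drop them from x_1, x_2, x_3, x_7.
x_7 has just one choice, so x_7 = blue.
The 2 variables x_1 and x_5 are confined to {grey, yellow}, which locks those values in; drop them from x_6.
x_6's domain is down to {brown}, so x_6 = brown. Strike brown from x_2.
So x_2 = orange.

orange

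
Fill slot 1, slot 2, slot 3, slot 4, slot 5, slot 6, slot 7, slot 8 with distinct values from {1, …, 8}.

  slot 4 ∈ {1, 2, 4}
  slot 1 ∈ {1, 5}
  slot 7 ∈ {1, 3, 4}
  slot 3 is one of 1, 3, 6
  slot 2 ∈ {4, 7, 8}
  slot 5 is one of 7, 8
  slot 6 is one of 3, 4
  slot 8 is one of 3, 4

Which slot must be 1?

The 8 variables draw from only 8 values {1, 2, 3, 4, 5, 6, 7, 8}, so each is used; only slot 4 can be 2, hence slot 4 = 2.
The 7 still-open variables draw from only 7 values {1, 3, 4, 5, 6, 7, 8}, so each is used; only slot 1 can be 5, hence slot 1 = 5.
Among the 6 still-open variables, 6 fits only slot 3 (and all 6 values in {1, 3, 4, 6, 7, 8} must be used), so slot 3 = 6.
The 5 still-open variables draw from only 5 values {1, 3, 4, 7, 8}, so each is used; only slot 7 can be 1, hence slot 7 = 1.

slot 7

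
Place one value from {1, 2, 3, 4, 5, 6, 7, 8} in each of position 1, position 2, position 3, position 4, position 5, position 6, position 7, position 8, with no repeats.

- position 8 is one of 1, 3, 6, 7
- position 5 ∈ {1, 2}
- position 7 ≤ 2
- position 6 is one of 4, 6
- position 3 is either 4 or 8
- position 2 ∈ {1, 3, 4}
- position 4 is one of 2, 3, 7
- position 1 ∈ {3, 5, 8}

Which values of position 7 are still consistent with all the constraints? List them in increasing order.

The 8 variables draw from only 8 values {1, 2, 3, 4, 5, 6, 7, 8}, so each is used; only position 1 can be 5, hence position 1 = 5.
The 7 still-open variables draw from only 7 values {1, 2, 3, 4, 6, 7, 8}, so each is used; only position 3 can be 8, hence position 3 = 8.
position 5 and position 7 share exactly the 2 values {1, 2}; by pigeonhole those values go to them, so strike 1, 2 from position 2, position 4, position 8.
No further eliminations apply; position 7 can still be any of 1, 2.

1, 2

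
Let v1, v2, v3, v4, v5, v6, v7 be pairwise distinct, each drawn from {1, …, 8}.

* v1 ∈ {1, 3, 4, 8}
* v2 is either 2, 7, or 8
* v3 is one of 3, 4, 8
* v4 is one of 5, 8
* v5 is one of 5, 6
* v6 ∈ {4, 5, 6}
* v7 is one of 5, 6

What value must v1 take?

v5 and v7 share exactly the 2 values {5, 6}; by pigeonhole those values go to them, so strike 5, 6 from v4, v6.
v4's domain is down to {8}, so v4 = 8. So v1, v2, v3 can't be 8.
That leaves v6 = 4. Eliminate 4 elsewhere: v1, v3.
v3's domain is down to {3}, so v3 = 3. So v1 can't be 3.
So v1 = 1.

1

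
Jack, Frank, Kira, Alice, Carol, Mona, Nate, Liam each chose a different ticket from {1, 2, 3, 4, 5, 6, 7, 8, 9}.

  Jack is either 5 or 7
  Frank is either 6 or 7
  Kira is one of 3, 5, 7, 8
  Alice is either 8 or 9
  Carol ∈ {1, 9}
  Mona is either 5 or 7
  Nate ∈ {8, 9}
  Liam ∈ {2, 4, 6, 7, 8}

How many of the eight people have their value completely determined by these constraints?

The 2 variables Jack and Mona are confined to {5, 7}, which locks those values in; drop them from Frank, Kira, Liam.
That leaves Frank = 6. Remove 6 from Liam.
The 2 variables Alice and Nate are confined to {8, 9}, which locks those values in; drop them from Kira, Carol, Liam.
Kira has just one choice, so Kira = 3.
Carol must be 1 (only option left).
Determined: Frank=6, Kira=3, Carol=1. The other people each still have more than one consistent value. That makes 3.

3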